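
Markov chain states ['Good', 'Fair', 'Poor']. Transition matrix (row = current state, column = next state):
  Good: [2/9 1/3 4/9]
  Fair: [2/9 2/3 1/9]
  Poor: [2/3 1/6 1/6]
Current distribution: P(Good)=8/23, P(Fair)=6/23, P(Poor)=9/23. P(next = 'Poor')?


P(next=Poor) = Σᵢ P(now=i)×P(i→Poor)
= 8/23×4/9 + 6/23×1/9 + 9/23×1/6
= 32/207 + 2/69 + 3/46 = 103/414

P = 103/414 ≈ 0.2488


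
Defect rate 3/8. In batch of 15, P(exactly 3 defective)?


Binomial: P(X=3) = C(15,3)×p^3×(1-p)^12
= 455 × 27/512 × 244140625/68719476736 = 2999267578125/35184372088832

P(X=3) = 2999267578125/35184372088832 ≈ 8.52%


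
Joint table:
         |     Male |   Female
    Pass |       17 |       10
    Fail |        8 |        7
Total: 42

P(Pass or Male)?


P(Pass∨Male) = P(Pass) + P(Male) - P(Pass∧Male)
= (27 + 25 - 17)/42 = 35/42 = 5/6

P = 5/6 ≈ 83.33%


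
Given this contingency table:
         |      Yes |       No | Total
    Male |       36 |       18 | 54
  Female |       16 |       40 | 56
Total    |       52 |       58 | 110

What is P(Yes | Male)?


P(Yes | Male) = 36/(36+18) = 36/54 = 2/3

P(Yes|Male) = 2/3 ≈ 66.67%


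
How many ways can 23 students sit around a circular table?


Circular arrangements of 23 distinct objects: fix one position to break rotational symmetry.
(n-1)! = 22! = 1124000727777607680000

1124000727777607680000


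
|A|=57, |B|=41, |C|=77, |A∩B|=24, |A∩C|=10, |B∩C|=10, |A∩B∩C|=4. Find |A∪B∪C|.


|A∪B∪C| = 57+41+77-24-10-10+4 = 135

|A∪B∪C| = 135


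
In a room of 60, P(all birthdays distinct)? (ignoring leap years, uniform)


P(all different) = Π(365-i)/365 for i=0..59
= (365/365)×(364/365)×...×(306/365)
= 0.005877

P ≈ 0.0059 ≈ 0.59%


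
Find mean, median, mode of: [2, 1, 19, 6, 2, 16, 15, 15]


Sorted: [1, 2, 2, 6, 15, 15, 16, 19]
Mean = 76/8 = 19/2
Median = 21/2
Freq: {2: 2, 1: 1, 19: 1, 6: 1, 16: 1, 15: 2}
Mode: [2, 15]

Mean=19/2, Median=21/2, Mode=[2, 15]


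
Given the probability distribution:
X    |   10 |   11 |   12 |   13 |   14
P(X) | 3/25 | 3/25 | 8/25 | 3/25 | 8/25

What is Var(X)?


E[X] = 62/5
E[X²] = 778/5
Var(X) = E[X²] - (E[X])² = 778/5 - 3844/25 = 46/25

Var(X) = 46/25 ≈ 1.8400


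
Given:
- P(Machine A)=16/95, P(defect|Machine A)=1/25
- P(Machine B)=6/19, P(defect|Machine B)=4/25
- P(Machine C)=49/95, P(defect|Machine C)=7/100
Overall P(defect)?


P(B) = Σ P(B|Aᵢ)×P(Aᵢ)
  1/25×16/95 = 16/2375
  4/25×6/19 = 24/475
  7/100×49/95 = 343/9500
Sum = 887/9500

P(defect) = 887/9500 ≈ 9.34%


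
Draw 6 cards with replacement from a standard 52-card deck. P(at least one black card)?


P(not a black card) = 26/52 = 1/2
P(none in 6 draws) = (1/2)^6 = 1/64
P(≥1 black card) = 1 - 1/64 = 63/64

P = 63/64 ≈ 98.44%


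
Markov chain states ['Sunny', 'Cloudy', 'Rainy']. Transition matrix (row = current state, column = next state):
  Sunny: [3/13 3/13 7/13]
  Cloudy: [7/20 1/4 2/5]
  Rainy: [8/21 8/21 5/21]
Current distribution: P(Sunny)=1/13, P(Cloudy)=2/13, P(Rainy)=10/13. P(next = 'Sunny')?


P(next=Sunny) = Σᵢ P(now=i)×P(i→Sunny)
= 1/13×3/13 + 2/13×7/20 + 10/13×8/21
= 3/169 + 7/130 + 80/273 = 12941/35490

P = 12941/35490 ≈ 0.3646


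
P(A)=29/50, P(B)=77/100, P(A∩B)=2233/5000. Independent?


P(A)×P(B) = 2233/5000
P(A∩B) = 2233/5000
Equal ✓ → Independent

Yes, independent


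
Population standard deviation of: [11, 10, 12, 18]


Mean = 51/4
  (11-51/4)²=49/16
  (10-51/4)²=121/16
  (12-51/4)²=9/16
  (18-51/4)²=441/16
Σ(x-μ)² = 155/4
σ² = (155/4)/4 = 155/16

σ = √(155/16) ≈ 3.1125


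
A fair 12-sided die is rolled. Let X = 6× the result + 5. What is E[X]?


E[die] = (1+12)/2 = 13/2
E[X] = 6×13/2 + 5 = 44

E[X] = 44


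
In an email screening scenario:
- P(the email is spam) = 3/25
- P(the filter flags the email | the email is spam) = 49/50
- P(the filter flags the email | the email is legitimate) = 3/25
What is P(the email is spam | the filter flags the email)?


Using Bayes' theorem:
P(A|B) = P(B|A)·P(A) / P(B)

P(the filter flags the email) = 49/50 × 3/25 + 3/25 × 22/25
= 147/1250 + 66/625 = 279/1250

P(the email is spam|the filter flags the email) = (147/1250) / (279/1250) = 49/93

P(the email is spam|the filter flags the email) = 49/93 ≈ 52.69%


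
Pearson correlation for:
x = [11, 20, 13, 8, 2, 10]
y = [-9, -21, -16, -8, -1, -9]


n=6, Σx=64, Σy=-64, Σxy=-883, Σx²=858, Σy²=924
r = (6×(-883) - 64×(-64))/√((6×858 - 64²)(6×924 - (-64)²))
= -1202/√(1052×1448) = -1202/√1523296 ≈ -1202/1234.2188 ≈ -0.9739

r ≈ -0.9739


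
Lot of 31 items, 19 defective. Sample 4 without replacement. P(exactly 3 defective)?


Hypergeometric: C(19,3)×C(12,1)/C(31,4)
= 969×12/31465 = 11628/31465

P(X=3) = 11628/31465 ≈ 36.96%


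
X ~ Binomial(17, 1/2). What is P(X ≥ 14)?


P(X ≥ 14) = Σ P(X=i) for i=14..17
P(X=14) = 85/16384
P(X=15) = 17/16384
P(X=16) = 17/131072
P(X=17) = 1/131072
Sum = 417/65536

P(X ≥ 14) = 417/65536 ≈ 0.64%


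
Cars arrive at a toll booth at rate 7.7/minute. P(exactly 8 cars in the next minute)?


Poisson(λ=7.7): P(X=8) = e^(-λ)×λ^k/k!
= e^(-7.7) × 7.7^8 / 8!
≈ 0.0004528271829 × 12357362.9155 / 40320 ≈ 0.138783

P(X=8) ≈ 0.138783 ≈ 13.88%


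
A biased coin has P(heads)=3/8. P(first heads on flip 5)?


Geometric: P(X=5) = (1-p)^(k-1)×p = (5/8)^4×3/8 = 1875/32768

P(X=5) = 1875/32768 ≈ 5.72%


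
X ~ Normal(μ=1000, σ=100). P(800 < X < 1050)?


z₁=(800-1000)/100=-2.0, z₂=(1050-1000)/100=0.5
P = Φ(0.5) - Φ(-2.0) = 0.691462 - 0.022750 = 0.668712 ≈ 0.6687

P(800 < X < 1050) ≈ 0.6687


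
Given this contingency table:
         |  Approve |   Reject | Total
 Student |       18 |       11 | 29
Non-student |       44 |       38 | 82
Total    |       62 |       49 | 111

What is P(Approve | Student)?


P(Approve | Student) = 18/(18+11) = 18/29

P(Approve|Student) = 18/29 ≈ 62.07%


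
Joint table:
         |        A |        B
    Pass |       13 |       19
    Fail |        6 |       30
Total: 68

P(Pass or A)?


P(Pass∨A) = P(Pass) + P(A) - P(Pass∧A)
= (32 + 19 - 13)/68 = 38/68 = 19/34

P = 19/34 ≈ 55.88%


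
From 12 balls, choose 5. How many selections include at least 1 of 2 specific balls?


Complement: C(12,5) - C(10,5) = 792 - 252 = 540

540


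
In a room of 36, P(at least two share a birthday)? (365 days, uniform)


P(all different) = Π(365-i)/365 for i=0..35
= 0.167818
P(match) = 1 - 0.167818 = 0.832182

P ≈ 0.8322 ≈ 83.22%


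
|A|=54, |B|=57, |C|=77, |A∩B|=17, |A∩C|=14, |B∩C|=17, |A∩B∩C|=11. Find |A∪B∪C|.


|A∪B∪C| = 54+57+77-17-14-17+11 = 151

|A∪B∪C| = 151


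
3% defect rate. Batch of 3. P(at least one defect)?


P(all good) = (97/100)^3 = 912673/1000000
P(≥1 defect) = 87327/1000000

P = 87327/1000000 ≈ 8.73%


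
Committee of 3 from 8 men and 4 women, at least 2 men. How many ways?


Count by #men:
  2M,1W: C(8,2)×C(4,1)=112
  3M,0W: C(8,3)×C(4,0)=56
Total = 168

168


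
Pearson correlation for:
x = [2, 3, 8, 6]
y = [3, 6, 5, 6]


n=4, Σx=19, Σy=20, Σxy=100, Σx²=113, Σy²=106
r = (4×100 - 19×20)/√((4×113 - 19²)(4×106 - 20²))
= 20/√(91×24) = 20/√2184 ≈ 20/46.7333 ≈ 0.4280

r ≈ 0.4280


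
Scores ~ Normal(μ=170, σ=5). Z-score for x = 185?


z = (x - μ)/σ = (185 - 170)/5 = 3.0

z = 3.0


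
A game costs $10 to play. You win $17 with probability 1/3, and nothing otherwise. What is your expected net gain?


E[gain] = (17-10)×1/3 + (-10)×2/3
= 7/3 - 20/3 = -13/3

Expected net gain = $-13/3 ≈ $-4.33


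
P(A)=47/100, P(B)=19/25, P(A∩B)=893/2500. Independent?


P(A)×P(B) = 893/2500
P(A∩B) = 893/2500
Equal ✓ → Independent

Yes, independent


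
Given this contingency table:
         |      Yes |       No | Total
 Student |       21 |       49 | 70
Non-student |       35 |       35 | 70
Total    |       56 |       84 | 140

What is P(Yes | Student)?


P(Yes | Student) = 21/(21+49) = 21/70 = 3/10

P(Yes|Student) = 3/10 ≈ 30.00%


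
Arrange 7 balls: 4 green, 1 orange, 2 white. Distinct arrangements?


7!/(4!×1!×2!) = 105

105


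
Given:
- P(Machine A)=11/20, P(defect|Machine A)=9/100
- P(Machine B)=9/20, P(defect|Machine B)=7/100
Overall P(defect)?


P(B) = Σ P(B|Aᵢ)×P(Aᵢ)
  9/100×11/20 = 99/2000
  7/100×9/20 = 63/2000
Sum = 81/1000

P(defect) = 81/1000 ≈ 8.10%


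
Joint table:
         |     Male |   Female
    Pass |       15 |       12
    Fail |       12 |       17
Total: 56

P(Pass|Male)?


P(Pass|Male) = 15/(15+12) = 15/27 = 5/9

P = 5/9 ≈ 55.56%


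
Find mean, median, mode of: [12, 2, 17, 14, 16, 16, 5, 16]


Sorted: [2, 5, 12, 14, 16, 16, 16, 17]
Mean = 98/8 = 49/4
Median = 15
Freq: {12: 1, 2: 1, 17: 1, 14: 1, 16: 3, 5: 1}
Mode: [16]

Mean=49/4, Median=15, Mode=16


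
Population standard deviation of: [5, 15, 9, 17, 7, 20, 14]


Mean = 87/7
  (5-87/7)²=2704/49
  (15-87/7)²=324/49
  (9-87/7)²=576/49
  (17-87/7)²=1024/49
  (7-87/7)²=1444/49
  (20-87/7)²=2809/49
  (14-87/7)²=121/49
Σ(x-μ)² = 1286/7
σ² = (1286/7)/7 = 1286/49

σ = √(1286/49) ≈ 5.1230


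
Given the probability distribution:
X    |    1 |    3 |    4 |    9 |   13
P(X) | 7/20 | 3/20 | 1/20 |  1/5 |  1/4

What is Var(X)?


E[X] = 121/20
E[X²] = 1219/20
Var(X) = E[X²] - (E[X])² = 1219/20 - 14641/400 = 9739/400

Var(X) = 9739/400 ≈ 24.3475


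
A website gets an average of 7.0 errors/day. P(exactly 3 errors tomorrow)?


Poisson(λ=7.0): P(X=3) = e^(-λ)×λ^k/k!
= e^(-7.0) × 7.0^3 / 3!
≈ 0.0009118819656 × 343 / 6 ≈ 0.052129

P(X=3) ≈ 0.052129 ≈ 5.21%


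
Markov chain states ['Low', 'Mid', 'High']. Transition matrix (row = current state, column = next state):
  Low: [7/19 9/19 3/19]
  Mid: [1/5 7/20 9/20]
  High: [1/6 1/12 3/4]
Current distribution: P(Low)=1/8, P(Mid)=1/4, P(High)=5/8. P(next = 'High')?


P(next=High) = Σᵢ P(now=i)×P(i→High)
= 1/8×3/19 + 1/4×9/20 + 5/8×3/4
= 3/152 + 9/80 + 15/32 = 1827/3040

P = 1827/3040 ≈ 0.6010


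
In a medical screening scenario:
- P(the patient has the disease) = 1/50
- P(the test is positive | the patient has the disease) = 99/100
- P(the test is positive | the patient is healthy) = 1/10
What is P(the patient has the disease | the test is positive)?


Using Bayes' theorem:
P(A|B) = P(B|A)·P(A) / P(B)

P(the test is positive) = 99/100 × 1/50 + 1/10 × 49/50
= 99/5000 + 49/500 = 589/5000

P(the patient has the disease|the test is positive) = (99/5000) / (589/5000) = 99/589

P(the patient has the disease|the test is positive) = 99/589 ≈ 16.81%


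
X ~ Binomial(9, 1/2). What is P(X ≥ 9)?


P(X ≥ 9) = Σ P(X=i) for i=9..9
P(X=9) = 1/512
Sum = 1/512

P(X ≥ 9) = 1/512 ≈ 0.20%


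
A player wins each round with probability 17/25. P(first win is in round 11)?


Geometric: P(X=11) = (1-p)^(k-1)×p = (8/25)^10×17/25 = 18253611008/2384185791015625

P(X=11) = 18253611008/2384185791015625 ≈ 0.00%


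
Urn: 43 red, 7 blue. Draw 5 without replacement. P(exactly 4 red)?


Hypergeometric: C(43,4)×C(7,1)/C(50,5)
= 123410×7/2118760 = 1763/4324

P(X=4) = 1763/4324 ≈ 40.77%


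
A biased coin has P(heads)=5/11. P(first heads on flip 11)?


Geometric: P(X=11) = (1-p)^(k-1)×p = (6/11)^10×5/11 = 302330880/285311670611

P(X=11) = 302330880/285311670611 ≈ 0.11%


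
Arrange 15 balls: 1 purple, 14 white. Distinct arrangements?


15!/(1!×14!) = 15

15


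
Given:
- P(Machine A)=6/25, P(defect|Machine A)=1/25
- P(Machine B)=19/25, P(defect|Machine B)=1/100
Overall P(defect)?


P(B) = Σ P(B|Aᵢ)×P(Aᵢ)
  1/25×6/25 = 6/625
  1/100×19/25 = 19/2500
Sum = 43/2500

P(defect) = 43/2500 ≈ 1.72%


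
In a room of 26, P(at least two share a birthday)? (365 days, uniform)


P(all different) = Π(365-i)/365 for i=0..25
= 0.401759
P(match) = 1 - 0.401759 = 0.598241

P ≈ 0.5982 ≈ 59.82%


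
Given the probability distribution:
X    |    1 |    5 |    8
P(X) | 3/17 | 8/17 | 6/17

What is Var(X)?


E[X] = 91/17
E[X²] = 587/17
Var(X) = E[X²] - (E[X])² = 587/17 - 8281/289 = 1698/289

Var(X) = 1698/289 ≈ 5.8754


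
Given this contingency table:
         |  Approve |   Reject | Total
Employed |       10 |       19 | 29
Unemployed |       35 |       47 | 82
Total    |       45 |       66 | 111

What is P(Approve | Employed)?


P(Approve | Employed) = 10/(10+19) = 10/29

P(Approve|Employed) = 10/29 ≈ 34.48%


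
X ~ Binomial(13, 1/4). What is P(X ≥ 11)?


P(X ≥ 11) = Σ P(X=i) for i=11..13
P(X=11) = 351/33554432
P(X=12) = 39/67108864
P(X=13) = 1/67108864
Sum = 371/33554432

P(X ≥ 11) = 371/33554432 ≈ 0.00%


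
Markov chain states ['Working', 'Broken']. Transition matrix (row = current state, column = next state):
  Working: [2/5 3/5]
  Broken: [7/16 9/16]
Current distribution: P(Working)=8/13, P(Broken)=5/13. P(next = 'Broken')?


P(next=Broken) = Σᵢ P(now=i)×P(i→Broken)
= 8/13×3/5 + 5/13×9/16
= 24/65 + 45/208 = 609/1040

P = 609/1040 ≈ 0.5856


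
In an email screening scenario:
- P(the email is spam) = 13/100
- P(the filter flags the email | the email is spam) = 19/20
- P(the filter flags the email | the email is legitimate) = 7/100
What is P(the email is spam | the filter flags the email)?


Using Bayes' theorem:
P(A|B) = P(B|A)·P(A) / P(B)

P(the filter flags the email) = 19/20 × 13/100 + 7/100 × 87/100
= 247/2000 + 609/10000 = 461/2500

P(the email is spam|the filter flags the email) = (247/2000) / (461/2500) = 1235/1844

P(the email is spam|the filter flags the email) = 1235/1844 ≈ 66.97%


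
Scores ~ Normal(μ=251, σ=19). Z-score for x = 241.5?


z = (x - μ)/σ = (241.5 - 251)/19 = -0.5

z = -0.5


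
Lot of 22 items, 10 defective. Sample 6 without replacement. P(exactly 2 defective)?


Hypergeometric: C(10,2)×C(12,4)/C(22,6)
= 45×495/74613 = 675/2261

P(X=2) = 675/2261 ≈ 29.85%


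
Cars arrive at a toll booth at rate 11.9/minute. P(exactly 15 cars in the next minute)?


Poisson(λ=11.9): P(X=15) = e^(-λ)×λ^k/k!
= e^(-11.9) × 11.9^15 / 15!
≈ 6.790404807e-06 × 1.35895295045e+16 / 1307674368000 ≈ 0.070567

P(X=15) ≈ 0.070567 ≈ 7.06%


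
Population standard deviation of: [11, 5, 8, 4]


Mean = 28/4 = 7
  (11-7)²=16
  (5-7)²=4
  (8-7)²=1
  (4-7)²=9
Σ(x-μ)² = 30
σ² = 30/4 = 15/2

σ = √(15/2) ≈ 2.7386


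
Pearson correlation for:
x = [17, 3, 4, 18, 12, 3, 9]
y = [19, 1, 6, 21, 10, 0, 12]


n=7, Σx=66, Σy=69, Σxy=956, Σx²=872, Σy²=1083
r = (7×956 - 66×69)/√((7×872 - 66²)(7×1083 - 69²))
= 2138/√(1748×2820) = 2138/√4929360 ≈ 2138/2220.2162 ≈ 0.9630

r ≈ 0.9630


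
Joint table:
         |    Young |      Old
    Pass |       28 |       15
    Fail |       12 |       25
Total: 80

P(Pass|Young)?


P(Pass|Young) = 28/(28+12) = 28/40 = 7/10

P = 7/10 ≈ 70.00%


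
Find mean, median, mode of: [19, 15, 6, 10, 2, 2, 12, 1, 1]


Sorted: [1, 1, 2, 2, 6, 10, 12, 15, 19]
Mean = 68/9
Median = 6
Freq: {19: 1, 15: 1, 6: 1, 10: 1, 2: 2, 12: 1, 1: 2}
Mode: [1, 2]

Mean=68/9, Median=6, Mode=[1, 2]


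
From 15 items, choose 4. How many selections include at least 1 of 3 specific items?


Complement: C(15,4) - C(12,4) = 1365 - 495 = 870

870


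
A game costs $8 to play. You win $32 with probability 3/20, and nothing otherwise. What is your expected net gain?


E[gain] = (32-8)×3/20 + (-8)×17/20
= 18/5 - 34/5 = -16/5

Expected net gain = $-16/5 ≈ $-3.20


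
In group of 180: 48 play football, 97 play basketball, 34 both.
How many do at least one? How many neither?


|A∪B| = 48+97-34 = 111
Neither = 180-111 = 69

At least one: 111; Neither: 69


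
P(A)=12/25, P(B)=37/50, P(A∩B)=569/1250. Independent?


P(A)×P(B) = 222/625
P(A∩B) = 569/1250
Not equal → NOT independent

No, not independent


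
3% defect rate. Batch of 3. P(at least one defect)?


P(all good) = (97/100)^3 = 912673/1000000
P(≥1 defect) = 87327/1000000

P = 87327/1000000 ≈ 8.73%


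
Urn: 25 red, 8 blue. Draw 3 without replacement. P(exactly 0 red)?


Hypergeometric: C(25,0)×C(8,3)/C(33,3)
= 1×56/5456 = 7/682

P(X=0) = 7/682 ≈ 1.03%


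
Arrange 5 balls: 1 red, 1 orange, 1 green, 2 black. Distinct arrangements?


5!/(1!×1!×1!×2!) = 60

60


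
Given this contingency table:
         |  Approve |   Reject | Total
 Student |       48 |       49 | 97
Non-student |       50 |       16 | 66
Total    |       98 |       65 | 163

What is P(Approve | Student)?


P(Approve | Student) = 48/(48+49) = 48/97

P(Approve|Student) = 48/97 ≈ 49.48%


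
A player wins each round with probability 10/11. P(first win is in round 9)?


Geometric: P(X=9) = (1-p)^(k-1)×p = (1/11)^8×10/11 = 10/2357947691

P(X=9) = 10/2357947691 ≈ 0.00%


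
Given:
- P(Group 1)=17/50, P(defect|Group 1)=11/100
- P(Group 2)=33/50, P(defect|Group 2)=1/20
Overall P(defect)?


P(B) = Σ P(B|Aᵢ)×P(Aᵢ)
  11/100×17/50 = 187/5000
  1/20×33/50 = 33/1000
Sum = 44/625

P(defect) = 44/625 ≈ 7.04%


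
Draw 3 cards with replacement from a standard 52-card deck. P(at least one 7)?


P(not a 7) = 48/52 = 12/13
P(none in 3 draws) = (12/13)^3 = 1728/2197
P(≥1 7) = 1 - 1728/2197 = 469/2197

P = 469/2197 ≈ 21.35%


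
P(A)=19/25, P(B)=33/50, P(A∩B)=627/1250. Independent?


P(A)×P(B) = 627/1250
P(A∩B) = 627/1250
Equal ✓ → Independent

Yes, independent


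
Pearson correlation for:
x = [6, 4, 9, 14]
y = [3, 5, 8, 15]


n=4, Σx=33, Σy=31, Σxy=320, Σx²=329, Σy²=323
r = (4×320 - 33×31)/√((4×329 - 33²)(4×323 - 31²))
= 257/√(227×331) = 257/√75137 ≈ 257/274.1113 ≈ 0.9376

r ≈ 0.9376


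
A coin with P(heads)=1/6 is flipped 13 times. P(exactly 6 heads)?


Binomial: P(X=6) = C(13,6)×p^6×(1-p)^7
= 1716 × 1/46656 × 78125/279936 = 11171875/1088391168

P(X=6) = 11171875/1088391168 ≈ 1.03%


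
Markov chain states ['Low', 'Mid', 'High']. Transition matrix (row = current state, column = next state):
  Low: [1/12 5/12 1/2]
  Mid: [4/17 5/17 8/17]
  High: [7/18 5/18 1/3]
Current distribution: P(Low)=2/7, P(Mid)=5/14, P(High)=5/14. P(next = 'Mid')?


P(next=Mid) = Σᵢ P(now=i)×P(i→Mid)
= 2/7×5/12 + 5/14×5/17 + 5/14×5/18
= 5/42 + 25/238 + 25/252 = 1385/4284

P = 1385/4284 ≈ 0.3233


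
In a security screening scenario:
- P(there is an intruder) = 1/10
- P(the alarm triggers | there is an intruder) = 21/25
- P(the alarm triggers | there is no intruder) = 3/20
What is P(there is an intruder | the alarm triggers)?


Using Bayes' theorem:
P(A|B) = P(B|A)·P(A) / P(B)

P(the alarm triggers) = 21/25 × 1/10 + 3/20 × 9/10
= 21/250 + 27/200 = 219/1000

P(there is an intruder|the alarm triggers) = (21/250) / (219/1000) = 28/73

P(there is an intruder|the alarm triggers) = 28/73 ≈ 38.36%


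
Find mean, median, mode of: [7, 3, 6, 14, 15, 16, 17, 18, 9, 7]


Sorted: [3, 6, 7, 7, 9, 14, 15, 16, 17, 18]
Mean = 112/10 = 56/5
Median = 23/2
Freq: {7: 2, 3: 1, 6: 1, 14: 1, 15: 1, 16: 1, 17: 1, 18: 1, 9: 1}
Mode: [7]

Mean=56/5, Median=23/2, Mode=7


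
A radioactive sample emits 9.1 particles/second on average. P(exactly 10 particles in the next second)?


Poisson(λ=9.1): P(X=10) = e^(-λ)×λ^k/k!
= e^(-9.1) × 9.1^10 / 10!
≈ 0.0001116658085 × 3894161181.18 / 3628800 ≈ 0.119832

P(X=10) ≈ 0.119832 ≈ 11.98%


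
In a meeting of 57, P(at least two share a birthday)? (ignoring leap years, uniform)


P(all different) = Π(365-i)/365 for i=0..56
= 0.009878
P(match) = 1 - 0.009878 = 0.990122

P ≈ 0.9901 ≈ 99.01%


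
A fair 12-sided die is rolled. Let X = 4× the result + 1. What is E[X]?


E[die] = (1+12)/2 = 13/2
E[X] = 4×13/2 + 1 = 27

E[X] = 27


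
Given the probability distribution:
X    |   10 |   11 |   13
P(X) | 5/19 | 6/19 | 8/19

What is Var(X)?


E[X] = 220/19
E[X²] = 2578/19
Var(X) = E[X²] - (E[X])² = 2578/19 - 48400/361 = 582/361

Var(X) = 582/361 ≈ 1.6122


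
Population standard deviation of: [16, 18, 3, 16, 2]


Mean = 55/5 = 11
  (16-11)²=25
  (18-11)²=49
  (3-11)²=64
  (16-11)²=25
  (2-11)²=81
Σ(x-μ)² = 244
σ² = 244/5

σ = √(244/5) ≈ 6.9857


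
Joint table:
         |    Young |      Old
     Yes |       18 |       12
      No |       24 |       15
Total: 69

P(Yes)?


P(Yes) = (18+12)/69 = 30/69 = 10/23

P(Yes) = 10/23 ≈ 43.48%


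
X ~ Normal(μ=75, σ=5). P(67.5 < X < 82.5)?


z₁=(67.5-75)/5=-1.5, z₂=(82.5-75)/5=1.5
P = Φ(1.5) - Φ(-1.5) = 0.933193 - 0.066807 = 0.866386 ≈ 0.8664

P(67.5 < X < 82.5) ≈ 0.8664


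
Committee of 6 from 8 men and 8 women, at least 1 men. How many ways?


Count by #men:
  1M,5W: C(8,1)×C(8,5)=448
  2M,4W: C(8,2)×C(8,4)=1960
  3M,3W: C(8,3)×C(8,3)=3136
  4M,2W: C(8,4)×C(8,2)=1960
  5M,1W: C(8,5)×C(8,1)=448
  6M,0W: C(8,6)×C(8,0)=28
Total = 7980

7980


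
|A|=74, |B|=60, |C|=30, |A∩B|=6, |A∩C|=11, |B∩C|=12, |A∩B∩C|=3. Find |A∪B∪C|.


|A∪B∪C| = 74+60+30-6-11-12+3 = 138

|A∪B∪C| = 138


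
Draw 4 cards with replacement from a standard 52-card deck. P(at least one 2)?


P(not a 2) = 48/52 = 12/13
P(none in 4 draws) = (12/13)^4 = 20736/28561
P(≥1 2) = 1 - 20736/28561 = 7825/28561

P = 7825/28561 ≈ 27.40%


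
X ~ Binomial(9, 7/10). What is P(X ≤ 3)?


P(X ≤ 3) = Σ P(X=i) for i=0..3
P(X=0) = 19683/1000000000
P(X=1) = 413343/1000000000
P(X=2) = 964467/250000000
P(X=3) = 5250987/250000000
Sum = 12647421/500000000

P(X ≤ 3) = 12647421/500000000 ≈ 2.53%


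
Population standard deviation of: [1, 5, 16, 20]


Mean = 42/4 = 21/2
  (1-21/2)²=361/4
  (5-21/2)²=121/4
  (16-21/2)²=121/4
  (20-21/2)²=361/4
Σ(x-μ)² = 241
σ² = 241/4

σ = √(241/4) ≈ 7.7621


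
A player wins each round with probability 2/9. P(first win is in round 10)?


Geometric: P(X=10) = (1-p)^(k-1)×p = (7/9)^9×2/9 = 80707214/3486784401

P(X=10) = 80707214/3486784401 ≈ 2.31%


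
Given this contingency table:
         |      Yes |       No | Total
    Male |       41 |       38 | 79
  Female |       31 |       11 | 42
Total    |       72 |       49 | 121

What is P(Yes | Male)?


P(Yes | Male) = 41/(41+38) = 41/79

P(Yes|Male) = 41/79 ≈ 51.90%


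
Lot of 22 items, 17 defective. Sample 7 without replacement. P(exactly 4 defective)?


Hypergeometric: C(17,4)×C(5,3)/C(22,7)
= 2380×10/170544 = 175/1254

P(X=4) = 175/1254 ≈ 13.96%


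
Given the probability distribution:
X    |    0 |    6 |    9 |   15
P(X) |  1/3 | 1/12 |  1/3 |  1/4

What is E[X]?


E[X] = Σ x·P(X=x)
= (0)×(1/3) + (6)×(1/12) + (9)×(1/3) + (15)×(1/4)
= 29/4

E[X] = 29/4


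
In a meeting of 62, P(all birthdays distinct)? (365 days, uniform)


P(all different) = Π(365-i)/365 for i=0..61
= (365/365)×(364/365)×...×(304/365)
= 0.004090

P ≈ 0.0041 ≈ 0.41%


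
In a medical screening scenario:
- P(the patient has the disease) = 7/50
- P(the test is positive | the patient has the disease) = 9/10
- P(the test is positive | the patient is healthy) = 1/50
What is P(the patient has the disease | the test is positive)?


Using Bayes' theorem:
P(A|B) = P(B|A)·P(A) / P(B)

P(the test is positive) = 9/10 × 7/50 + 1/50 × 43/50
= 63/500 + 43/2500 = 179/1250

P(the patient has the disease|the test is positive) = (63/500) / (179/1250) = 315/358

P(the patient has the disease|the test is positive) = 315/358 ≈ 87.99%


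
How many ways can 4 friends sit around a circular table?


Circular arrangements of 4 distinct objects: fix one position to break rotational symmetry.
(n-1)! = 3! = 6

6


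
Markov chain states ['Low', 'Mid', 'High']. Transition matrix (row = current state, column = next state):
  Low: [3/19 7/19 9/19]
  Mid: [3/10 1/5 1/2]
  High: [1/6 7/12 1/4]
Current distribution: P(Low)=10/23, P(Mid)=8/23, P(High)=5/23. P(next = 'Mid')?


P(next=Mid) = Σᵢ P(now=i)×P(i→Mid)
= 10/23×7/19 + 8/23×1/5 + 5/23×7/12
= 70/437 + 8/115 + 35/276 = 9349/26220

P = 9349/26220 ≈ 0.3566


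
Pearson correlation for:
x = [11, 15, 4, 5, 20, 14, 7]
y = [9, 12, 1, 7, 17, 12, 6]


n=7, Σx=76, Σy=64, Σxy=868, Σx²=1032, Σy²=744
r = (7×868 - 76×64)/√((7×1032 - 76²)(7×744 - 64²))
= 1212/√(1448×1112) = 1212/√1610176 ≈ 1212/1268.9271 ≈ 0.9551

r ≈ 0.9551


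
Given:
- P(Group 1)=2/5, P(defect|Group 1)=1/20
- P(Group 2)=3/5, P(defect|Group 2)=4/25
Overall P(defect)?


P(B) = Σ P(B|Aᵢ)×P(Aᵢ)
  1/20×2/5 = 1/50
  4/25×3/5 = 12/125
Sum = 29/250

P(defect) = 29/250 ≈ 11.60%


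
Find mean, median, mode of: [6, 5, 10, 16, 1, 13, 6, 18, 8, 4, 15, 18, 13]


Sorted: [1, 4, 5, 6, 6, 8, 10, 13, 13, 15, 16, 18, 18]
Mean = 133/13
Median = 10
Freq: {6: 2, 5: 1, 10: 1, 16: 1, 1: 1, 13: 2, 18: 2, 8: 1, 4: 1, 15: 1}
Mode: [6, 13, 18]

Mean=133/13, Median=10, Mode=[6, 13, 18]


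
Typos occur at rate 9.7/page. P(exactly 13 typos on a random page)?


Poisson(λ=9.7): P(X=13) = e^(-λ)×λ^k/k!
= e^(-9.7) × 9.7^13 / 13!
≈ 6.128349505e-05 × 6.73027090166e+12 / 6227020800 ≈ 0.066236

P(X=13) ≈ 0.066236 ≈ 6.62%


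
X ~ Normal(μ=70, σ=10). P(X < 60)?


z = (60-70)/10 = -1.0
P(Z < -1.0) = 0.1587

P(X < 60) ≈ 0.1587


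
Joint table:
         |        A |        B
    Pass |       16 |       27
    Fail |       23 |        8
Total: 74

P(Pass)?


P(Pass) = (16+27)/74 = 43/74

P(Pass) = 43/74 ≈ 58.11%


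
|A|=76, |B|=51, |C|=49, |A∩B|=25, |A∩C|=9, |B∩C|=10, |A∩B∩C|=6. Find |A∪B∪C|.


|A∪B∪C| = 76+51+49-25-9-10+6 = 138

|A∪B∪C| = 138


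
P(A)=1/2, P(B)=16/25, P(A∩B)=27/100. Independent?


P(A)×P(B) = 8/25
P(A∩B) = 27/100
Not equal → NOT independent

No, not independent


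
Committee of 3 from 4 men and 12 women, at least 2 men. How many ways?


Count by #men:
  2M,1W: C(4,2)×C(12,1)=72
  3M,0W: C(4,3)×C(12,0)=4
Total = 76

76


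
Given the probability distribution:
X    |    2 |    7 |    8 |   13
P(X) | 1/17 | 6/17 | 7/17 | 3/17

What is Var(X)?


E[X] = 139/17
E[X²] = 1253/17
Var(X) = E[X²] - (E[X])² = 1253/17 - 19321/289 = 1980/289

Var(X) = 1980/289 ≈ 6.8512


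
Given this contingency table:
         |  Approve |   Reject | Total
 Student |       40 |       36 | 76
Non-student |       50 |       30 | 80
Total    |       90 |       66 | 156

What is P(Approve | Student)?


P(Approve | Student) = 40/(40+36) = 40/76 = 10/19

P(Approve|Student) = 10/19 ≈ 52.63%


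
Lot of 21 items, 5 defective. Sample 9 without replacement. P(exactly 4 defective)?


Hypergeometric: C(5,4)×C(16,5)/C(21,9)
= 5×4368/293930 = 24/323

P(X=4) = 24/323 ≈ 7.43%


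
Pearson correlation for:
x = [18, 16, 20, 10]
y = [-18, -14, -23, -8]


n=4, Σx=64, Σy=-63, Σxy=-1088, Σx²=1080, Σy²=1113
r = (4×(-1088) - 64×(-63))/√((4×1080 - 64²)(4×1113 - (-63)²))
= -320/√(224×483) = -320/√108192 ≈ -320/328.9255 ≈ -0.9729

r ≈ -0.9729


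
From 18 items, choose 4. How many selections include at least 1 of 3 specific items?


Complement: C(18,4) - C(15,4) = 3060 - 1365 = 1695

1695


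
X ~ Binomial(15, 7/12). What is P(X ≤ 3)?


P(X ≤ 3) = Σ P(X=i) for i=0..3
P(X=0) = 30517578125/15407021574586368
P(X=1) = 213623046875/5135673858195456
P(X=2) = 2093505859375/5135673858195456
P(X=3) = 38101806640625/15407021574586368
Sum = 11263427734375/3851755393646592

P(X ≤ 3) = 11263427734375/3851755393646592 ≈ 0.29%


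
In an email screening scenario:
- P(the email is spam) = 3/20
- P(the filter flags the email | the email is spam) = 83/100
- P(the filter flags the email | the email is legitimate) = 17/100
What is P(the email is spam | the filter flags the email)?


Using Bayes' theorem:
P(A|B) = P(B|A)·P(A) / P(B)

P(the filter flags the email) = 83/100 × 3/20 + 17/100 × 17/20
= 249/2000 + 289/2000 = 269/1000

P(the email is spam|the filter flags the email) = (249/2000) / (269/1000) = 249/538

P(the email is spam|the filter flags the email) = 249/538 ≈ 46.28%


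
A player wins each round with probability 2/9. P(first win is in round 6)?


Geometric: P(X=6) = (1-p)^(k-1)×p = (7/9)^5×2/9 = 33614/531441

P(X=6) = 33614/531441 ≈ 6.33%


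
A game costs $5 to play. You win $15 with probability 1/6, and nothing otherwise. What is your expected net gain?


E[gain] = (15-5)×1/6 + (-5)×5/6
= 5/3 - 25/6 = -5/2

Expected net gain = $-5/2 ≈ $-2.50


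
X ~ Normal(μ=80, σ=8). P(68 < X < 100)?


z₁=(68-80)/8=-1.5, z₂=(100-80)/8=2.5
P = Φ(2.5) - Φ(-1.5) = 0.993790 - 0.066807 = 0.926983 ≈ 0.9270

P(68 < X < 100) ≈ 0.9270


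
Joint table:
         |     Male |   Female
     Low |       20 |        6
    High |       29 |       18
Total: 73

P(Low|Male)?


P(Low|Male) = 20/(20+29) = 20/49

P = 20/49 ≈ 40.82%


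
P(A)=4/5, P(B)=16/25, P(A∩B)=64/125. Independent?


P(A)×P(B) = 64/125
P(A∩B) = 64/125
Equal ✓ → Independent

Yes, independent


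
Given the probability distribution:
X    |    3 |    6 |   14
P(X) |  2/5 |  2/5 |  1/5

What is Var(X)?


E[X] = 32/5
E[X²] = 286/5
Var(X) = E[X²] - (E[X])² = 286/5 - 1024/25 = 406/25

Var(X) = 406/25 ≈ 16.2400


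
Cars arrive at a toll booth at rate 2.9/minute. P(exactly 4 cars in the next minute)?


Poisson(λ=2.9): P(X=4) = e^(-λ)×λ^k/k!
= e^(-2.9) × 2.9^4 / 4!
≈ 0.05502322006 × 70.7281 / 24 ≈ 0.162154

P(X=4) ≈ 0.162154 ≈ 16.22%


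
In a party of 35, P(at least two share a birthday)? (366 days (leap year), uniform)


P(all different) = Π(366-i)/366 for i=0..34
= 0.186502
P(match) = 1 - 0.186502 = 0.813498

P ≈ 0.8135 ≈ 81.35%


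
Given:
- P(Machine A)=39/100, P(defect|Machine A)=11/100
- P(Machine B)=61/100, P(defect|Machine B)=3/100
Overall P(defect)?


P(B) = Σ P(B|Aᵢ)×P(Aᵢ)
  11/100×39/100 = 429/10000
  3/100×61/100 = 183/10000
Sum = 153/2500

P(defect) = 153/2500 ≈ 6.12%


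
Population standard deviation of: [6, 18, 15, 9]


Mean = 48/4 = 12
  (6-12)²=36
  (18-12)²=36
  (15-12)²=9
  (9-12)²=9
Σ(x-μ)² = 90
σ² = 90/4 = 45/2

σ = √(45/2) ≈ 4.7434


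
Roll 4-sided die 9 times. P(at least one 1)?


P(no 1)^9 = (3/4)^9 = 19683/262144
P(≥1) = 1 - 19683/262144 = 242461/262144

P = 242461/262144 ≈ 92.49%


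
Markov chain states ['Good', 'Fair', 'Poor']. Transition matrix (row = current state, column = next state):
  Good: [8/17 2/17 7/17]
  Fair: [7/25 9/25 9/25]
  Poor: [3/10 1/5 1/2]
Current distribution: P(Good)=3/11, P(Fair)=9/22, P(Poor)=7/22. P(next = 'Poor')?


P(next=Poor) = Σᵢ P(now=i)×P(i→Poor)
= 3/11×7/17 + 9/22×9/25 + 7/22×1/2
= 21/187 + 81/550 + 7/44 = 7829/18700

P = 7829/18700 ≈ 0.4187


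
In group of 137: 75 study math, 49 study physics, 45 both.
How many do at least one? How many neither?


|A∪B| = 75+49-45 = 79
Neither = 137-79 = 58

At least one: 79; Neither: 58


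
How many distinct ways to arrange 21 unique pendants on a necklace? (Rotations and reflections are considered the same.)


Free circular arrangements: rotations and reflections both identified.
(n-1)!/2 = 20!/2 = 2432902008176640000/2 = 1216451004088320000

1216451004088320000


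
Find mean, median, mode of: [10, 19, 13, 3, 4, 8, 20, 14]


Sorted: [3, 4, 8, 10, 13, 14, 19, 20]
Mean = 91/8
Median = 23/2
Freq: {10: 1, 19: 1, 13: 1, 3: 1, 4: 1, 8: 1, 20: 1, 14: 1}
Mode: No mode

Mean=91/8, Median=23/2, Mode=No mode


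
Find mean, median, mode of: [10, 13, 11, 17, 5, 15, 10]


Sorted: [5, 10, 10, 11, 13, 15, 17]
Mean = 81/7
Median = 11
Freq: {10: 2, 13: 1, 11: 1, 17: 1, 5: 1, 15: 1}
Mode: [10]

Mean=81/7, Median=11, Mode=10


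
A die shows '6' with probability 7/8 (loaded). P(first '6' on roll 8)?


Geometric: P(X=8) = (1-p)^(k-1)×p = (1/8)^7×7/8 = 7/16777216

P(X=8) = 7/16777216 ≈ 0.00%


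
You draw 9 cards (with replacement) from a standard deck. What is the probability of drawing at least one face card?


P(not a face card) = 40/52 = 10/13
P(none in 9 draws) = (10/13)^9 = 1000000000/10604499373
P(≥1 face card) = 1 - 1000000000/10604499373 = 9604499373/10604499373

P = 9604499373/10604499373 ≈ 90.57%


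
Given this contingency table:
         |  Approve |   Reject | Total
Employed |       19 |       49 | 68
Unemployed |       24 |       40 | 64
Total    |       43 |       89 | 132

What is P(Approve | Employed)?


P(Approve | Employed) = 19/(19+49) = 19/68

P(Approve|Employed) = 19/68 ≈ 27.94%


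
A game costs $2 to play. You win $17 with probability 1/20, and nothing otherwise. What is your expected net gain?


E[gain] = (17-2)×1/20 + (-2)×19/20
= 3/4 - 19/10 = -23/20

Expected net gain = $-23/20 ≈ $-1.15


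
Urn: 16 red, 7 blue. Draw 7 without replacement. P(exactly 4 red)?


Hypergeometric: C(16,4)×C(7,3)/C(23,7)
= 1820×35/245157 = 63700/245157

P(X=4) = 63700/245157 ≈ 25.98%


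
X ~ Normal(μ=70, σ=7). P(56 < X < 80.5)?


z₁=(56-70)/7=-2.0, z₂=(80.5-70)/7=1.5
P = Φ(1.5) - Φ(-2.0) = 0.933193 - 0.022750 = 0.910443 ≈ 0.9104

P(56 < X < 80.5) ≈ 0.9104


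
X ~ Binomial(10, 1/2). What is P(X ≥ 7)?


P(X ≥ 7) = Σ P(X=i) for i=7..10
P(X=7) = 15/128
P(X=8) = 45/1024
P(X=9) = 5/512
P(X=10) = 1/1024
Sum = 11/64

P(X ≥ 7) = 11/64 ≈ 17.19%


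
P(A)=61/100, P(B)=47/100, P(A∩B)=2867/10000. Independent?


P(A)×P(B) = 2867/10000
P(A∩B) = 2867/10000
Equal ✓ → Independent

Yes, independent


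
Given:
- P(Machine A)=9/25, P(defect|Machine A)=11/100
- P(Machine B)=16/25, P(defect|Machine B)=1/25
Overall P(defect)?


P(B) = Σ P(B|Aᵢ)×P(Aᵢ)
  11/100×9/25 = 99/2500
  1/25×16/25 = 16/625
Sum = 163/2500

P(defect) = 163/2500 ≈ 6.52%


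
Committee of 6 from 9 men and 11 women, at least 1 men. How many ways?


Count by #men:
  1M,5W: C(9,1)×C(11,5)=4158
  2M,4W: C(9,2)×C(11,4)=11880
  3M,3W: C(9,3)×C(11,3)=13860
  4M,2W: C(9,4)×C(11,2)=6930
  5M,1W: C(9,5)×C(11,1)=1386
  6M,0W: C(9,6)×C(11,0)=84
Total = 38298

38298


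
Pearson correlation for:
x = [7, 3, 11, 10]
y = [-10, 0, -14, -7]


n=4, Σx=31, Σy=-31, Σxy=-294, Σx²=279, Σy²=345
r = (4×(-294) - 31×(-31))/√((4×279 - 31²)(4×345 - (-31)²))
= -215/√(155×419) = -215/√64945 ≈ -215/254.8431 ≈ -0.8437

r ≈ -0.8437


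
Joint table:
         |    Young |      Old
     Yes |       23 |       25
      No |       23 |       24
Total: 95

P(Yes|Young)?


P(Yes|Young) = 23/(23+23) = 23/46 = 1/2

P = 1/2 ≈ 50.00%


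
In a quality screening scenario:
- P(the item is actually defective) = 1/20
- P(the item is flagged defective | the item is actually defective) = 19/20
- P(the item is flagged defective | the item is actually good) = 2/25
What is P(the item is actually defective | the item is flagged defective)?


Using Bayes' theorem:
P(A|B) = P(B|A)·P(A) / P(B)

P(the item is flagged defective) = 19/20 × 1/20 + 2/25 × 19/20
= 19/400 + 19/250 = 247/2000

P(the item is actually defective|the item is flagged defective) = (19/400) / (247/2000) = 5/13

P(the item is actually defective|the item is flagged defective) = 5/13 ≈ 38.46%


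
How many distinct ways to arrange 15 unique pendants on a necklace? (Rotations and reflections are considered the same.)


Free circular arrangements: rotations and reflections both identified.
(n-1)!/2 = 14!/2 = 87178291200/2 = 43589145600

43589145600


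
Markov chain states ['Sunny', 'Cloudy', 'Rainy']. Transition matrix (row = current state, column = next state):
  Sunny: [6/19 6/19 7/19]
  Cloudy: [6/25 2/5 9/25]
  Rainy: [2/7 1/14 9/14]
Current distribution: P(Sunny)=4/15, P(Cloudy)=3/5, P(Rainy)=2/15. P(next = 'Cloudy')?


P(next=Cloudy) = Σᵢ P(now=i)×P(i→Cloudy)
= 4/15×6/19 + 3/5×2/5 + 2/15×1/14
= 8/95 + 6/25 + 1/105 = 3329/9975

P = 3329/9975 ≈ 0.3337


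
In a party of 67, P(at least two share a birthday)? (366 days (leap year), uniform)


P(all different) = Π(366-i)/366 for i=0..66
= 0.001590
P(match) = 1 - 0.001590 = 0.998410

P ≈ 0.9984 ≈ 99.84%


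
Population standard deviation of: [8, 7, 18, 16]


Mean = 49/4
  (8-49/4)²=289/16
  (7-49/4)²=441/16
  (18-49/4)²=529/16
  (16-49/4)²=225/16
Σ(x-μ)² = 371/4
σ² = (371/4)/4 = 371/16

σ = √(371/16) ≈ 4.8153


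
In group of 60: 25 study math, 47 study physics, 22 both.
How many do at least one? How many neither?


|A∪B| = 25+47-22 = 50
Neither = 60-50 = 10

At least one: 50; Neither: 10


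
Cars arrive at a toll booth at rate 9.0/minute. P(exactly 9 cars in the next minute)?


Poisson(λ=9.0): P(X=9) = e^(-λ)×λ^k/k!
= e^(-9.0) × 9.0^9 / 9!
≈ 0.0001234098041 × 387420489 / 362880 ≈ 0.131756

P(X=9) ≈ 0.131756 ≈ 13.18%


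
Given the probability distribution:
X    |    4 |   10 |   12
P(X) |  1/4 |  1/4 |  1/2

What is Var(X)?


E[X] = 19/2
E[X²] = 101
Var(X) = E[X²] - (E[X])² = 101 - 361/4 = 43/4

Var(X) = 43/4 ≈ 10.7500


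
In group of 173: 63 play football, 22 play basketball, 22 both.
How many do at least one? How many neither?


|A∪B| = 63+22-22 = 63
Neither = 173-63 = 110

At least one: 63; Neither: 110


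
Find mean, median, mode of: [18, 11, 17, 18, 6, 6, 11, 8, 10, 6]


Sorted: [6, 6, 6, 8, 10, 11, 11, 17, 18, 18]
Mean = 111/10
Median = 21/2
Freq: {18: 2, 11: 2, 17: 1, 6: 3, 8: 1, 10: 1}
Mode: [6]

Mean=111/10, Median=21/2, Mode=6


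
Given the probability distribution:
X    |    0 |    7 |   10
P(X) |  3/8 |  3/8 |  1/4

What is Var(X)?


E[X] = 41/8
E[X²] = 347/8
Var(X) = E[X²] - (E[X])² = 347/8 - 1681/64 = 1095/64

Var(X) = 1095/64 ≈ 17.1094


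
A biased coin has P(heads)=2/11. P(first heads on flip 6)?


Geometric: P(X=6) = (1-p)^(k-1)×p = (9/11)^5×2/11 = 118098/1771561

P(X=6) = 118098/1771561 ≈ 6.67%


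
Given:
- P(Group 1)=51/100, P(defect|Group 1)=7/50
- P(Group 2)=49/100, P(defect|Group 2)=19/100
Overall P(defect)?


P(B) = Σ P(B|Aᵢ)×P(Aᵢ)
  7/50×51/100 = 357/5000
  19/100×49/100 = 931/10000
Sum = 329/2000

P(defect) = 329/2000 ≈ 16.45%


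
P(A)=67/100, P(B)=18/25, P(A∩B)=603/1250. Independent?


P(A)×P(B) = 603/1250
P(A∩B) = 603/1250
Equal ✓ → Independent

Yes, independent


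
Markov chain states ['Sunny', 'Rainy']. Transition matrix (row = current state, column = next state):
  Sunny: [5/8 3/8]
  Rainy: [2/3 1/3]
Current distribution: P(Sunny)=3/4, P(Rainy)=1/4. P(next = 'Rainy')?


P(next=Rainy) = Σᵢ P(now=i)×P(i→Rainy)
= 3/4×3/8 + 1/4×1/3
= 9/32 + 1/12 = 35/96

P = 35/96 ≈ 0.3646


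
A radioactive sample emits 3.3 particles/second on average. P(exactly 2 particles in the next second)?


Poisson(λ=3.3): P(X=2) = e^(-λ)×λ^k/k!
= e^(-3.3) × 3.3^2 / 2!
≈ 0.0368831674 × 10.89 / 2 ≈ 0.200829

P(X=2) ≈ 0.200829 ≈ 20.08%


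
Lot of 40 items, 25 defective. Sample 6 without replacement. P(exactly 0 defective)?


Hypergeometric: C(25,0)×C(15,6)/C(40,6)
= 1×5005/3838380 = 11/8436

P(X=0) = 11/8436 ≈ 0.13%


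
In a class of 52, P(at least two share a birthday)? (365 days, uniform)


P(all different) = Π(365-i)/365 for i=0..51
= 0.021995
P(match) = 1 - 0.021995 = 0.978005

P ≈ 0.9780 ≈ 97.80%


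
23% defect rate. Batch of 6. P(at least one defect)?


P(all good) = (77/100)^6 = 208422380089/1000000000000
P(≥1 defect) = 791577619911/1000000000000

P = 791577619911/1000000000000 ≈ 79.16%


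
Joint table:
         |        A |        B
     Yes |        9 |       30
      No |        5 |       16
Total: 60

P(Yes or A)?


P(Yes∨A) = P(Yes) + P(A) - P(Yes∧A)
= (39 + 14 - 9)/60 = 44/60 = 11/15

P = 11/15 ≈ 73.33%


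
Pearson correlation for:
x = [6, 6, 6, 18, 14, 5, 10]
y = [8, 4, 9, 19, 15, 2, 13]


n=7, Σx=65, Σy=70, Σxy=818, Σx²=753, Σy²=920
r = (7×818 - 65×70)/√((7×753 - 65²)(7×920 - 70²))
= 1176/√(1046×1540) = 1176/√1610840 ≈ 1176/1269.1887 ≈ 0.9266

r ≈ 0.9266
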